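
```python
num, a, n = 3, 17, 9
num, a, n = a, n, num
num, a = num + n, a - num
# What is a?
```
Trace:
  num=3, a=17, n=9
  num=17, a=9, n=3
  num=20, a=-8, n=3

Final answer: -8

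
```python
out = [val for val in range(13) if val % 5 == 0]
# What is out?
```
Trace:
  val=0
  val=1
  val=2
  val=3
  val=4
  val=5
  val=6
  val=7
  val=8
  val=9
  val=10
  val=11
  val=12
  out=[0, 5, 10]

Final answer: [0, 5, 10]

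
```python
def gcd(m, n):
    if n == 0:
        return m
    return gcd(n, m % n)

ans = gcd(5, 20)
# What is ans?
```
Call trace:
gcd(m=5, n=20)
  gcd(m=20, n=5)
    gcd(m=5, n=0)
    -> return 5
  -> return 5
-> return 5

Final answer: 5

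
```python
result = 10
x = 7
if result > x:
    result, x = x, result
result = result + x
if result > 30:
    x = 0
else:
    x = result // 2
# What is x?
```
Trace:
  result=10
  result=10, x=7
  result=7, x=10
  result=17, x=10
  result=17, x=8

Final answer: 8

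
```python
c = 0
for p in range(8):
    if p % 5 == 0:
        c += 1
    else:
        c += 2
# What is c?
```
Trace:
  c=0
  c=1, p=0
  c=3, p=1
  c=5, p=2
  c=7, p=3
  c=9, p=4
  c=10, p=5
  c=12, p=6
  c=14, p=7

Final answer: 14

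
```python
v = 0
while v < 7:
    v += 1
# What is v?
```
Trace:
  v=0
  v=1
  v=2
  v=3
  v=4
  v=5
  v=6
  v=7

Final answer: 7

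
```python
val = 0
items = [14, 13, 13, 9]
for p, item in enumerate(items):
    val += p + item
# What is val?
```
Trace:
  val=0
  val=14, p=0, item=14
  val=28, p=1, item=13
  val=43, p=2, item=13
  val=55, p=3, item=9

Final answer: 55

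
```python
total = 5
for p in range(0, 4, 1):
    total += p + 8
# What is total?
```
Trace:
  total=5
  total=13, p=0
  total=22, p=1
  total=32, p=2
  total=43, p=3

Final answer: 43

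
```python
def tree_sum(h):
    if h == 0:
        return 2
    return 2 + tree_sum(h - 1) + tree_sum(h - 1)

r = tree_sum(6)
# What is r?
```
Call trace (a repeated sub-call is expanded the first time; later identical calls just restate its return value):
tree_sum(h=6)
  tree_sum(h=5)
    tree_sum(h=4)
      tree_sum(h=3)
        tree_sum(h=2)
          tree_sum(h=1)
            tree_sum(h=0)
            -> return 2
            tree_sum(h=0)
            -> return 2
          -> return 6
          tree_sum(h=1) -> return 6  (same call as traced above)
        -> return 14
        tree_sum(h=2) -> return 14  (same call as traced above)
      -> return 30
      tree_sum(h=3) -> return 30  (same call as traced above)
    -> return 62
    tree_sum(h=4) -> return 62  (same call as traced above)
  -> return 126
  tree_sum(h=5) -> return 126  (same call as traced above)
-> return 254

Final answer: 254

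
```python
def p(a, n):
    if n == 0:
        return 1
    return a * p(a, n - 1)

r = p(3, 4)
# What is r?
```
Call trace:
p(a=3, n=4)
  p(a=3, n=3)
    p(a=3, n=2)
      p(a=3, n=1)
        p(a=3, n=0)
        -> return 1
      -> return 3
    -> return 9
  -> return 27
-> return 81

Final answer: 81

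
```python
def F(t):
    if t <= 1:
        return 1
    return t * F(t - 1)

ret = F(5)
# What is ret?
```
Call trace:
F(t=5)
  F(t=4)
    F(t=3)
      F(t=2)
        F(t=1)
        -> return 1
      -> return 2
    -> return 6
  -> return 24
-> return 120

Final answer: 120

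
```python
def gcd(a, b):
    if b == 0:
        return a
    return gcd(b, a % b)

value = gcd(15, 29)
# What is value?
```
Call trace:
gcd(a=15, b=29)
  gcd(a=29, b=15)
    gcd(a=15, b=14)
      gcd(a=14, b=1)
        gcd(a=1, b=0)
        -> return 1
      -> return 1
    -> return 1
  -> return 1
-> return 1

Final answer: 1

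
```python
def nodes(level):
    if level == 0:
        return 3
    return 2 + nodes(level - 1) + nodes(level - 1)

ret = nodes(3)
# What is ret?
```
Call trace (a repeated sub-call is expanded the first time; later identical calls just restate its return value):
nodes(level=3)
  nodes(level=2)
    nodes(level=1)
      nodes(level=0)
      -> return 3
      nodes(level=0)
      -> return 3
    -> return 8
    nodes(level=1) -> return 8  (same call as traced above)
  -> return 18
  nodes(level=2) -> return 18  (same call as traced above)
-> return 38

Final answer: 38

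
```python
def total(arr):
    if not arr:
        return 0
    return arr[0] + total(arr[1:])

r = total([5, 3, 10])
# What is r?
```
Call trace:
total(arr=[5, 3, 10])
  total(arr=[3, 10])
    total(arr=[10])
      total(arr=[])
      -> return 0
    -> return 10
  -> return 13
-> return 18

Final answer: 18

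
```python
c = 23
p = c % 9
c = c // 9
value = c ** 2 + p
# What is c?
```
Trace:
  c=23
  c=23, p=5
  c=2, p=5
  c=2, p=5, value=9

Final answer: 2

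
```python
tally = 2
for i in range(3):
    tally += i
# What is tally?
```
Trace:
  tally=2
  tally=2, i=0
  tally=3, i=1
  tally=5, i=2

Final answer: 5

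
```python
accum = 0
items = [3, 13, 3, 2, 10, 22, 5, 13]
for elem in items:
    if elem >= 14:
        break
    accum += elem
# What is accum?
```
Trace:
  accum=0
  accum=3, elem=3
  accum=16, elem=13
  accum=19, elem=3
  accum=21, elem=2
  accum=31, elem=10
  accum=31, elem=22

Final answer: 31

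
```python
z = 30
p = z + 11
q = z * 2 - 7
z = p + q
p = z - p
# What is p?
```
Trace:
  z=30
  z=30, p=41
  z=30, p=41, q=53
  z=94, p=41, q=53
  z=94, p=53, q=53

Final answer: 53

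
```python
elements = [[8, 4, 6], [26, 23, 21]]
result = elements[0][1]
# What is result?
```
Trace:
  elements=[[8, 4, 6], [26, 23, 21]]
  elements=[[8, 4, 6], [26, 23, 21]], result=4

Final answer: 4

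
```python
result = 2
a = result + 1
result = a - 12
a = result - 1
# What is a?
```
Trace:
  result=2
  result=2, a=3
  result=-9, a=3
  result=-9, a=-10

Final answer: -10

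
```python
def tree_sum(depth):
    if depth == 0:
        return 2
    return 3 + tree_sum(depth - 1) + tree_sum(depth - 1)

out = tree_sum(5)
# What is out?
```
Call trace (a repeated sub-call is expanded the first time; later identical calls just restate its return value):
tree_sum(depth=5)
  tree_sum(depth=4)
    tree_sum(depth=3)
      tree_sum(depth=2)
        tree_sum(depth=1)
          tree_sum(depth=0)
          -> return 2
          tree_sum(depth=0)
          -> return 2
        -> return 7
        tree_sum(depth=1) -> return 7  (same call as traced above)
      -> return 17
      tree_sum(depth=2) -> return 17  (same call as traced above)
    -> return 37
    tree_sum(depth=3) -> return 37  (same call as traced above)
  -> return 77
  tree_sum(depth=4) -> return 77  (same call as traced above)
-> return 157

Final answer: 157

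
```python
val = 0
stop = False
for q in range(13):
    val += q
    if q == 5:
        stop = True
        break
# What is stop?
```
Trace:
  val=0
  val=0, stop=False
  val=0, stop=False, q=0
  val=1, stop=False, q=1
  val=3, stop=False, q=2
  val=6, stop=False, q=3
  val=10, stop=False, q=4
  val=15, stop=True, q=5

Final answer: True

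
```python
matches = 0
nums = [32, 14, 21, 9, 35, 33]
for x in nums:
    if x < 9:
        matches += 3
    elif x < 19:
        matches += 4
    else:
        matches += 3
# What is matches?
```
Trace:
  matches=0
  matches=3, x=32
  matches=7, x=14
  matches=10, x=21
  matches=14, x=9
  matches=17, x=35
  matches=20, x=33

Final answer: 20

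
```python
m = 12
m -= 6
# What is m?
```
Trace:
  m=12
  m=6

Final answer: 6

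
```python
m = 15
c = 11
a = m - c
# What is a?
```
Trace:
  m=15
  m=15, c=11
  m=15, c=11, a=4

Final answer: 4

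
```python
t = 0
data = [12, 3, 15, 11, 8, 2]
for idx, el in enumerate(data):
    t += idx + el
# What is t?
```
Trace:
  t=0
  t=12, idx=0, el=12
  t=16, idx=1, el=3
  t=33, idx=2, el=15
  t=47, idx=3, el=11
  t=59, idx=4, el=8
  t=66, idx=5, el=2

Final answer: 66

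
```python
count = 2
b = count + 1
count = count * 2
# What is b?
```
Trace:
  count=2
  count=2, b=3
  count=4, b=3

Final answer: 3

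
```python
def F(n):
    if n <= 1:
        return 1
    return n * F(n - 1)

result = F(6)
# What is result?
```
Call trace:
F(n=6)
  F(n=5)
    F(n=4)
      F(n=3)
        F(n=2)
          F(n=1)
          -> return 1
        -> return 2
      -> return 6
    -> return 24
  -> return 120
-> return 720

Final answer: 720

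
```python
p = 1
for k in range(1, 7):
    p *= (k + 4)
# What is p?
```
Trace:
  p=1
  p=5, k=1
  p=30, k=2
  p=210, k=3
  p=1680, k=4
  p=15120, k=5
  p=151200, k=6

Final answer: 151200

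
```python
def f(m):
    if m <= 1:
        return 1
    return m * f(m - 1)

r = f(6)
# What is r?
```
Call trace:
f(m=6)
  f(m=5)
    f(m=4)
      f(m=3)
        f(m=2)
          f(m=1)
          -> return 1
        -> return 2
      -> return 6
    -> return 24
  -> return 120
-> return 720

Final answer: 720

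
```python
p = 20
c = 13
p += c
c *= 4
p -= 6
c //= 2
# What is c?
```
Trace:
  p=20
  p=20, c=13
  p=33, c=13
  p=33, c=52
  p=27, c=52
  p=27, c=26

Final answer: 26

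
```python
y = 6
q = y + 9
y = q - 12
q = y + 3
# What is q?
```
Trace:
  y=6
  y=6, q=15
  y=3, q=15
  y=3, q=6

Final answer: 6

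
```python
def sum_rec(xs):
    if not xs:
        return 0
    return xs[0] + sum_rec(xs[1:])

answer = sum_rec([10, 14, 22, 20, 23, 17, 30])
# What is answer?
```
Call trace:
sum_rec(xs=[10, 14, 22, 20, 23, 17, 30])
  sum_rec(xs=[14, 22, 20, 23, 17, 30])
    sum_rec(xs=[22, 20, 23, 17, 30])
      sum_rec(xs=[20, 23, 17, 30])
        sum_rec(xs=[23, 17, 30])
          sum_rec(xs=[17, 30])
            sum_rec(xs=[30])
              sum_rec(xs=[])
              -> return 0
            -> return 30
          -> return 47
        -> return 70
      -> return 90
    -> return 112
  -> return 126
-> return 136

Final answer: 136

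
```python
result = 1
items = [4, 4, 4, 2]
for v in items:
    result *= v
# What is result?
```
Trace:
  result=1
  result=4, v=4
  result=16, v=4
  result=64, v=4
  result=128, v=2

Final answer: 128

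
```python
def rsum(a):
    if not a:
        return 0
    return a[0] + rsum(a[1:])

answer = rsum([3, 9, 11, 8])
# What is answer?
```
Call trace:
rsum(a=[3, 9, 11, 8])
  rsum(a=[9, 11, 8])
    rsum(a=[11, 8])
      rsum(a=[8])
        rsum(a=[])
        -> return 0
      -> return 8
    -> return 19
  -> return 28
-> return 31

Final answer: 31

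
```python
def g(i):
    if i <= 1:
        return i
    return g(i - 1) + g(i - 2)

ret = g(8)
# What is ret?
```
Call trace (a repeated sub-call is expanded the first time; later identical calls just restate its return value):
g(i=8)
  g(i=7)
    g(i=6)
      g(i=5)
        g(i=4)
          g(i=3)
            g(i=2)
              g(i=1)
              -> return 1
              g(i=0)
              -> return 0
            -> return 1
            g(i=1)
            -> return 1
          -> return 2
          g(i=2) -> return 1  (same call as traced above)
        -> return 3
        g(i=3) -> return 2  (same call as traced above)
      -> return 5
      g(i=4) -> return 3  (same call as traced above)
    -> return 8
    g(i=5) -> return 5  (same call as traced above)
  -> return 13
  g(i=6) -> return 8  (same call as traced above)
-> return 21

Final answer: 21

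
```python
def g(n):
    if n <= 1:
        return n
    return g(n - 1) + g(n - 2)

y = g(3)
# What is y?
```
Call trace:
g(n=3)
  g(n=2)
    g(n=1)
    -> return 1
    g(n=0)
    -> return 0
  -> return 1
  g(n=1)
  -> return 1
-> return 2

Final answer: 2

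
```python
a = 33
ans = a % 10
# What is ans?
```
Trace:
  a=33
  a=33, ans=3

Final answer: 3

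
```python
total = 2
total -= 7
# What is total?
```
Trace:
  total=2
  total=-5

Final answer: -5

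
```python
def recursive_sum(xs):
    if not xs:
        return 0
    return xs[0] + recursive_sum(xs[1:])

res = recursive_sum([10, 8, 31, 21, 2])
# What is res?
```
Call trace:
recursive_sum(xs=[10, 8, 31, 21, 2])
  recursive_sum(xs=[8, 31, 21, 2])
    recursive_sum(xs=[31, 21, 2])
      recursive_sum(xs=[21, 2])
        recursive_sum(xs=[2])
          recursive_sum(xs=[])
          -> return 0
        -> return 2
      -> return 23
    -> return 54
  -> return 62
-> return 72

Final answer: 72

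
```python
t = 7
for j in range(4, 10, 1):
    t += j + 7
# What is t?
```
Trace:
  t=7
  t=18, j=4
  t=30, j=5
  t=43, j=6
  t=57, j=7
  t=72, j=8
  t=88, j=9

Final answer: 88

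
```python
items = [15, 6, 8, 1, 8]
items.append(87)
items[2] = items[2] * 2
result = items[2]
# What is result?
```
Trace:
  items=[15, 6, 8, 1, 8]
  items=[15, 6, 8, 1, 8, 87]
  items=[15, 6, 16, 1, 8, 87]
  items=[15, 6, 16, 1, 8, 87], result=16

Final answer: 16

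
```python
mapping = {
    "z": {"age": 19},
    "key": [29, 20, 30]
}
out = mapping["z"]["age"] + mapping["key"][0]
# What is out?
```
Trace:
  mapping={'z': {'age': 19}, 'key': [29, 20, 30]}
  mapping={'z': {'age': 19}, 'key': [29, 20, 30]}, out=48

Final answer: 48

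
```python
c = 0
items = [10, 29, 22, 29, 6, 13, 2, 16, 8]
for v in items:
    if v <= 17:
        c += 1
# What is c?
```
Trace:
  c=0
  c=1, v=10
  c=1, v=29
  c=1, v=22
  c=1, v=29
  c=2, v=6
  c=3, v=13
  c=4, v=2
  c=5, v=16
  c=6, v=8

Final answer: 6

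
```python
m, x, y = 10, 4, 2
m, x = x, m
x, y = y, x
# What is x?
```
Trace:
  m=10, x=4, y=2
  m=4, x=10, y=2
  m=4, x=2, y=10

Final answer: 2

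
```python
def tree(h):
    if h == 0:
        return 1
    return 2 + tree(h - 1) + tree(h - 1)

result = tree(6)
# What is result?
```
Call trace (a repeated sub-call is expanded the first time; later identical calls just restate its return value):
tree(h=6)
  tree(h=5)
    tree(h=4)
      tree(h=3)
        tree(h=2)
          tree(h=1)
            tree(h=0)
            -> return 1
            tree(h=0)
            -> return 1
          -> return 4
          tree(h=1) -> return 4  (same call as traced above)
        -> return 10
        tree(h=2) -> return 10  (same call as traced above)
      -> return 22
      tree(h=3) -> return 22  (same call as traced above)
    -> return 46
    tree(h=4) -> return 46  (same call as traced above)
  -> return 94
  tree(h=5) -> return 94  (same call as traced above)
-> return 190

Final answer: 190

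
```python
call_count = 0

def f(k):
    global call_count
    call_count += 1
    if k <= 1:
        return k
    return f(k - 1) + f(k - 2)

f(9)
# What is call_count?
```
Call trace (a repeated sub-call is expanded the first time; later identical calls just restate its return value):
f(k=9)
  f(k=8)
    f(k=7)
      f(k=6)
        f(k=5)
          f(k=4)
            f(k=3)
              f(k=2)
                f(k=1)
                -> return 1
                f(k=0)
                -> return 0
              -> return 1
              f(k=1)
              -> return 1
            -> return 2
            f(k=2) -> return 1  (same call as traced above)
          -> return 3
          f(k=3) -> return 2  (same call as traced above)
        -> return 5
        f(k=4) -> return 3  (same call as traced above)
      -> return 8
      f(k=5) -> return 5  (same call as traced above)
    -> return 13
    f(k=6) -> return 8  (same call as traced above)
  -> return 21
  f(k=7) -> return 13  (same call as traced above)
-> return 34

call_count is incremented once per call, so count the calls in each subtree. Let C(k) = number of calls made by f(k).
C(0) = C(1) = 1 (base case, no recursion); C(k) = 1 + C(k - 1) + C(k - 2) otherwise.
C(2) = 1 + C(1) + C(0) = 1 + 1 + 1 = 3
C(3) = 1 + C(2) + C(1) = 1 + 3 + 1 = 5
C(4) = 1 + C(3) + C(2) = 1 + 5 + 3 = 9
C(5) = 1 + C(4) + C(3) = 1 + 9 + 5 = 15
C(6) = 1 + C(5) + C(4) = 1 + 15 + 9 = 25
C(7) = 1 + C(6) + C(5) = 1 + 25 + 15 = 41
C(8) = 1 + C(7) + C(6) = 1 + 41 + 25 = 67
C(9) = 1 + C(8) + C(7) = 1 + 67 + 41 = 109
call_count = C(9) = 109

Final answer: 109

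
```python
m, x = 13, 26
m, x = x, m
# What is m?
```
Trace:
  m=13, x=26
  m=26, x=13

Final answer: 26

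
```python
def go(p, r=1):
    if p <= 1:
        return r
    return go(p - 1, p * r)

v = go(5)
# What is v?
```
Call trace:
go(p=5, r=1)
  go(p=4, r=5)
    go(p=3, r=20)
      go(p=2, r=60)
        go(p=1, r=120)
        -> return 120
      -> return 120
    -> return 120
  -> return 120
-> return 120

Final answer: 120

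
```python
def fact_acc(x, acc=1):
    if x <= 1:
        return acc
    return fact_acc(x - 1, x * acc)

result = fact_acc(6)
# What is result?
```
Call trace:
fact_acc(x=6, acc=1)
  fact_acc(x=5, acc=6)
    fact_acc(x=4, acc=30)
      fact_acc(x=3, acc=120)
        fact_acc(x=2, acc=360)
          fact_acc(x=1, acc=720)
          -> return 720
        -> return 720
      -> return 720
    -> return 720
  -> return 720
-> return 720

Final answer: 720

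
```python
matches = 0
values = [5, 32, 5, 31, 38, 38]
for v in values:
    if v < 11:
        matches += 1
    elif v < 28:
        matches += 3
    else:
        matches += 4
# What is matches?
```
Trace:
  matches=0
  matches=1, v=5
  matches=5, v=32
  matches=6, v=5
  matches=10, v=31
  matches=14, v=38
  matches=18, v=38

Final answer: 18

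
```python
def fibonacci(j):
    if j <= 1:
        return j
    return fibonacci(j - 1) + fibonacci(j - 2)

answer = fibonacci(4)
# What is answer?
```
Call trace (a repeated sub-call is expanded the first time; later identical calls just restate its return value):
fibonacci(j=4)
  fibonacci(j=3)
    fibonacci(j=2)
      fibonacci(j=1)
      -> return 1
      fibonacci(j=0)
      -> return 0
    -> return 1
    fibonacci(j=1)
    -> return 1
  -> return 2
  fibonacci(j=2) -> return 1  (same call as traced above)
-> return 3

Final answer: 3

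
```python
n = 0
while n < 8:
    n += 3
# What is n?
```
Trace:
  n=0
  n=3
  n=6
  n=9

Final answer: 9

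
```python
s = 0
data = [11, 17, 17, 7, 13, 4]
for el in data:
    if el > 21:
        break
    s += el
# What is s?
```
Trace:
  s=0
  s=11, el=11
  s=28, el=17
  s=45, el=17
  s=52, el=7
  s=65, el=13
  s=69, el=4

Final answer: 69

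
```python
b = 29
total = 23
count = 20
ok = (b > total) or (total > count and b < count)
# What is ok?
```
Trace:
  b=29
  b=29, total=23
  b=29, total=23, count=20
  b=29, total=23, count=20, ok=True

Final answer: True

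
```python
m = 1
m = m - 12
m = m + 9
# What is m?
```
Trace:
  m=1
  m=-11
  m=-2

Final answer: -2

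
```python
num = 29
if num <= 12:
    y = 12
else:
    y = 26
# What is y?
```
Trace:
  num=29
  num=29, y=26

Final answer: 26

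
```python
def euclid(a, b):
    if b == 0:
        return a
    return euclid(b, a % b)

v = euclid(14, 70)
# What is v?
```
Call trace:
euclid(a=14, b=70)
  euclid(a=70, b=14)
    euclid(a=14, b=0)
    -> return 14
  -> return 14
-> return 14

Final answer: 14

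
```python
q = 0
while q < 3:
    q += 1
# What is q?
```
Trace:
  q=0
  q=1
  q=2
  q=3

Final answer: 3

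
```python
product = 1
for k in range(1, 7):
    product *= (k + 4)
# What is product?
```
Trace:
  product=1
  product=5, k=1
  product=30, k=2
  product=210, k=3
  product=1680, k=4
  product=15120, k=5
  product=151200, k=6

Final answer: 151200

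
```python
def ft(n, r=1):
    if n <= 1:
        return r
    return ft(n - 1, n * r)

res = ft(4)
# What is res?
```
Call trace:
ft(n=4, r=1)
  ft(n=3, r=4)
    ft(n=2, r=12)
      ft(n=1, r=24)
      -> return 24
    -> return 24
  -> return 24
-> return 24

Final answer: 24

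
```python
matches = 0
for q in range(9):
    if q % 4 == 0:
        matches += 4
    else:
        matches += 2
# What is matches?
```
Trace:
  matches=0
  matches=4, q=0
  matches=6, q=1
  matches=8, q=2
  matches=10, q=3
  matches=14, q=4
  matches=16, q=5
  matches=18, q=6
  matches=20, q=7
  matches=24, q=8

Final answer: 24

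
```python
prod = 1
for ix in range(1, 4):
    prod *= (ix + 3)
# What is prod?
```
Trace:
  prod=1
  prod=4, ix=1
  prod=20, ix=2
  prod=120, ix=3

Final answer: 120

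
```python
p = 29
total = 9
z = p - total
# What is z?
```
Trace:
  p=29
  p=29, total=9
  p=29, total=9, z=20

Final answer: 20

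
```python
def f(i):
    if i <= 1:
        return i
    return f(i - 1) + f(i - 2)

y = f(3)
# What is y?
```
Call trace:
f(i=3)
  f(i=2)
    f(i=1)
    -> return 1
    f(i=0)
    -> return 0
  -> return 1
  f(i=1)
  -> return 1
-> return 2

Final answer: 2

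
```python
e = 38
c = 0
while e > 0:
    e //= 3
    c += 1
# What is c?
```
Trace:
  e=38
  e=38, c=0
  e=12, c=1
  e=4, c=2
  e=1, c=3
  e=0, c=4

Final answer: 4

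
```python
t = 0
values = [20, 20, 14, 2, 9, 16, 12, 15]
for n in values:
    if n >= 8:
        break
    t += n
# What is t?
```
Trace:
  t=0
  t=0, n=20

Final answer: 0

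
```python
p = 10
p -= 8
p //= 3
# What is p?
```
Trace:
  p=10
  p=2
  p=0

Final answer: 0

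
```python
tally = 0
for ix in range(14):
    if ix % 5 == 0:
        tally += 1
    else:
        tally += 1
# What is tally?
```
Trace:
  tally=0
  tally=1, ix=0
  tally=2, ix=1
  tally=3, ix=2
  tally=4, ix=3
  tally=5, ix=4
  tally=6, ix=5
  tally=7, ix=6
  tally=8, ix=7
  tally=9, ix=8
  tally=10, ix=9
  tally=11, ix=10
  tally=12, ix=11
  tally=13, ix=12
  tally=14, ix=13

Final answer: 14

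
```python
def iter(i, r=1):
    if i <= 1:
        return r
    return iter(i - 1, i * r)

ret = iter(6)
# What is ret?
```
Call trace:
iter(i=6, r=1)
  iter(i=5, r=6)
    iter(i=4, r=30)
      iter(i=3, r=120)
        iter(i=2, r=360)
          iter(i=1, r=720)
          -> return 720
        -> return 720
      -> return 720
    -> return 720
  -> return 720
-> return 720

Final answer: 720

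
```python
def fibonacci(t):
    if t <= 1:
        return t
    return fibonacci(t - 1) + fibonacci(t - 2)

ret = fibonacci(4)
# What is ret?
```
Call trace (a repeated sub-call is expanded the first time; later identical calls just restate its return value):
fibonacci(t=4)
  fibonacci(t=3)
    fibonacci(t=2)
      fibonacci(t=1)
      -> return 1
      fibonacci(t=0)
      -> return 0
    -> return 1
    fibonacci(t=1)
    -> return 1
  -> return 2
  fibonacci(t=2) -> return 1  (same call as traced above)
-> return 3

Final answer: 3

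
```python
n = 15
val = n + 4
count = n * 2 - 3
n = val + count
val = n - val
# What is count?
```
Trace:
  n=15
  n=15, val=19
  n=15, val=19, count=27
  n=46, val=19, count=27
  n=46, val=27, count=27

Final answer: 27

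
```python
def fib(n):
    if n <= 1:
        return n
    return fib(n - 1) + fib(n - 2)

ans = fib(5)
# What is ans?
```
Call trace (a repeated sub-call is expanded the first time; later identical calls just restate its return value):
fib(n=5)
  fib(n=4)
    fib(n=3)
      fib(n=2)
        fib(n=1)
        -> return 1
        fib(n=0)
        -> return 0
      -> return 1
      fib(n=1)
      -> return 1
    -> return 2
    fib(n=2) -> return 1  (same call as traced above)
  -> return 3
  fib(n=3) -> return 2  (same call as traced above)
-> return 5

Final answer: 5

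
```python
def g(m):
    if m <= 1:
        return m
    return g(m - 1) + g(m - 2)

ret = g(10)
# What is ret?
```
Call trace (a repeated sub-call is expanded the first time; later identical calls just restate its return value):
g(m=10)
  g(m=9)
    g(m=8)
      g(m=7)
        g(m=6)
          g(m=5)
            g(m=4)
              g(m=3)
                g(m=2)
                  g(m=1)
                  -> return 1
                  g(m=0)
                  -> return 0
                -> return 1
                g(m=1)
                -> return 1
              -> return 2
              g(m=2) -> return 1  (same call as traced above)
            -> return 3
            g(m=3) -> return 2  (same call as traced above)
          -> return 5
          g(m=4) -> return 3  (same call as traced above)
        -> return 8
        g(m=5) -> return 5  (same call as traced above)
      -> return 13
      g(m=6) -> return 8  (same call as traced above)
    -> return 21
    g(m=7) -> return 13  (same call as traced above)
  -> return 34
  g(m=8) -> return 21  (same call as traced above)
-> return 55

Final answer: 55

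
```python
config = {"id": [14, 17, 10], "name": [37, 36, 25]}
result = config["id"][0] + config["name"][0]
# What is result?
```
Trace:
  config={'id': [14, 17, 10], 'name': [37, 36, 25]}
  config={'id': [14, 17, 10], 'name': [37, 36, 25]}, result=51

Final answer: 51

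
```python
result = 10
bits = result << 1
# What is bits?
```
Trace:
  result=10
  result=10, bits=20

Final answer: 20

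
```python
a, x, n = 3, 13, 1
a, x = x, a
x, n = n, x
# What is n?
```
Trace:
  a=3, x=13, n=1
  a=13, x=3, n=1
  a=13, x=1, n=3

Final answer: 3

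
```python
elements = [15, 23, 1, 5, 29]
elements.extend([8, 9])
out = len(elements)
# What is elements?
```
Trace:
  elements=[15, 23, 1, 5, 29]
  elements=[15, 23, 1, 5, 29, 8, 9]
  elements=[15, 23, 1, 5, 29, 8, 9], out=7

Final answer: [15, 23, 1, 5, 29, 8, 9]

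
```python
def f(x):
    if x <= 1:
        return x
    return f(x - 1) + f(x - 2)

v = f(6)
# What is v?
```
Call trace (a repeated sub-call is expanded the first time; later identical calls just restate its return value):
f(x=6)
  f(x=5)
    f(x=4)
      f(x=3)
        f(x=2)
          f(x=1)
          -> return 1
          f(x=0)
          -> return 0
        -> return 1
        f(x=1)
        -> return 1
      -> return 2
      f(x=2) -> return 1  (same call as traced above)
    -> return 3
    f(x=3) -> return 2  (same call as traced above)
  -> return 5
  f(x=4) -> return 3  (same call as traced above)
-> return 8

Final answer: 8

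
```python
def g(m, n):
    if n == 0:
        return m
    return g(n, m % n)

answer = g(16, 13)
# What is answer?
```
Call trace:
g(m=16, n=13)
  g(m=13, n=3)
    g(m=3, n=1)
      g(m=1, n=0)
      -> return 1
    -> return 1
  -> return 1
-> return 1

Final answer: 1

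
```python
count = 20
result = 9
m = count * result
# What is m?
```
Trace:
  count=20
  count=20, result=9
  count=20, result=9, m=180

Final answer: 180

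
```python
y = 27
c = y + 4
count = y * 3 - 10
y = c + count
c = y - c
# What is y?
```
Trace:
  y=27
  y=27, c=31
  y=27, c=31, count=71
  y=102, c=31, count=71
  y=102, c=71, count=71

Final answer: 102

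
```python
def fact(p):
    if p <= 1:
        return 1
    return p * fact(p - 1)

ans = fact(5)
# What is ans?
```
Call trace:
fact(p=5)
  fact(p=4)
    fact(p=3)
      fact(p=2)
        fact(p=1)
        -> return 1
      -> return 2
    -> return 6
  -> return 24
-> return 120

Final answer: 120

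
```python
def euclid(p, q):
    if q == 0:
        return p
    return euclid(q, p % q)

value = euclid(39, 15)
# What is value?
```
Call trace:
euclid(p=39, q=15)
  euclid(p=15, q=9)
    euclid(p=9, q=6)
      euclid(p=6, q=3)
        euclid(p=3, q=0)
        -> return 3
      -> return 3
    -> return 3
  -> return 3
-> return 3

Final answer: 3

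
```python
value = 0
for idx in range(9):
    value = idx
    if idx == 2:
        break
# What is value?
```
Trace:
  value=0
  value=0, idx=0
  value=1, idx=1
  value=2, idx=2

Final answer: 2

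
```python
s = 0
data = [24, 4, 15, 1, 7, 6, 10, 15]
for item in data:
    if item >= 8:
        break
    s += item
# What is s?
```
Trace:
  s=0
  s=0, item=24

Final answer: 0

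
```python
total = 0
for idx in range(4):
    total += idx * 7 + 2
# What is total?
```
Trace:
  total=0
  total=2, idx=0
  total=11, idx=1
  total=27, idx=2
  total=50, idx=3

Final answer: 50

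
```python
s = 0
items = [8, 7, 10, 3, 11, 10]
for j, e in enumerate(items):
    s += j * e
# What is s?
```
Trace:
  s=0
  s=0, j=0, e=8
  s=7, j=1, e=7
  s=27, j=2, e=10
  s=36, j=3, e=3
  s=80, j=4, e=11
  s=130, j=5, e=10

Final answer: 130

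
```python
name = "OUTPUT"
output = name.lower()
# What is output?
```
Trace:
  name='OUTPUT'
  name='OUTPUT', output='output'

Final answer: 'output'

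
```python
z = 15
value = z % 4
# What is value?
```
Trace:
  z=15
  z=15, value=3

Final answer: 3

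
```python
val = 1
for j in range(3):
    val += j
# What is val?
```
Trace:
  val=1
  val=1, j=0
  val=2, j=1
  val=4, j=2

Final answer: 4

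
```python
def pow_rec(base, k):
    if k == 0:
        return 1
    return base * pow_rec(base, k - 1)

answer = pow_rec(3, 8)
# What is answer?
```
Call trace:
pow_rec(base=3, k=8)
  pow_rec(base=3, k=7)
    pow_rec(base=3, k=6)
      pow_rec(base=3, k=5)
        pow_rec(base=3, k=4)
          pow_rec(base=3, k=3)
            pow_rec(base=3, k=2)
              pow_rec(base=3, k=1)
                pow_rec(base=3, k=0)
                -> return 1
              -> return 3
            -> return 9
          -> return 27
        -> return 81
      -> return 243
    -> return 729
  -> return 2187
-> return 6561

Final answer: 6561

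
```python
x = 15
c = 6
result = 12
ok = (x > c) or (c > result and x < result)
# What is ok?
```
Trace:
  x=15
  x=15, c=6
  x=15, c=6, result=12
  x=15, c=6, result=12, ok=True

Final answer: True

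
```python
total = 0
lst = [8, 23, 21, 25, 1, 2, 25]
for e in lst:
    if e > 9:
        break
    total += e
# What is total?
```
Trace:
  total=0
  total=8, e=8
  total=8, e=23

Final answer: 8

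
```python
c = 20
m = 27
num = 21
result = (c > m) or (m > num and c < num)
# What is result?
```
Trace:
  c=20
  c=20, m=27
  c=20, m=27, num=21
  c=20, m=27, num=21, result=True

Final answer: True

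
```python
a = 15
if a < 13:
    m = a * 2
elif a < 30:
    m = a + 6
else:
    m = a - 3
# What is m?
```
Trace:
  a=15
  a=15, m=21

Final answer: 21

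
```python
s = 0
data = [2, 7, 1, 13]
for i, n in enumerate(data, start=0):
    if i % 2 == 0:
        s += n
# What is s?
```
Trace:
  s=0
  s=2, i=0, n=2
  s=2, i=1, n=7
  s=3, i=2, n=1
  s=3, i=3, n=13

Final answer: 3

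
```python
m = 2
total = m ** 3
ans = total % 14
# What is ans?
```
Trace:
  m=2
  m=2, total=8
  m=2, total=8, ans=8

Final answer: 8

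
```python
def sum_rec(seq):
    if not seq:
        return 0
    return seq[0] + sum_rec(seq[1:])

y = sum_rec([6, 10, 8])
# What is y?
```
Call trace:
sum_rec(seq=[6, 10, 8])
  sum_rec(seq=[10, 8])
    sum_rec(seq=[8])
      sum_rec(seq=[])
      -> return 0
    -> return 8
  -> return 18
-> return 24

Final answer: 24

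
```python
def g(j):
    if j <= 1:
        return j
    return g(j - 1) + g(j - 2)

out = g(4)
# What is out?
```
Call trace (a repeated sub-call is expanded the first time; later identical calls just restate its return value):
g(j=4)
  g(j=3)
    g(j=2)
      g(j=1)
      -> return 1
      g(j=0)
      -> return 0
    -> return 1
    g(j=1)
    -> return 1
  -> return 2
  g(j=2) -> return 1  (same call as traced above)
-> return 3

Final answer: 3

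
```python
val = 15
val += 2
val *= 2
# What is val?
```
Trace:
  val=15
  val=17
  val=34

Final answer: 34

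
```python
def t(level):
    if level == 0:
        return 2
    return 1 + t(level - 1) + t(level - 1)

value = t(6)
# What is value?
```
Call trace (a repeated sub-call is expanded the first time; later identical calls just restate its return value):
t(level=6)
  t(level=5)
    t(level=4)
      t(level=3)
        t(level=2)
          t(level=1)
            t(level=0)
            -> return 2
            t(level=0)
            -> return 2
          -> return 5
          t(level=1) -> return 5  (same call as traced above)
        -> return 11
        t(level=2) -> return 11  (same call as traced above)
      -> return 23
      t(level=3) -> return 23  (same call as traced above)
    -> return 47
    t(level=4) -> return 47  (same call as traced above)
  -> return 95
  t(level=5) -> return 95  (same call as traced above)
-> return 191

Final answer: 191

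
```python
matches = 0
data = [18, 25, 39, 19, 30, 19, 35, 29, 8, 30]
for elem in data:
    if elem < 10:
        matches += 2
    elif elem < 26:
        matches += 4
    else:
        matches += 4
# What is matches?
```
Trace:
  matches=0
  matches=4, elem=18
  matches=8, elem=25
  matches=12, elem=39
  matches=16, elem=19
  matches=20, elem=30
  matches=24, elem=19
  matches=28, elem=35
  matches=32, elem=29
  matches=34, elem=8
  matches=38, elem=30

Final answer: 38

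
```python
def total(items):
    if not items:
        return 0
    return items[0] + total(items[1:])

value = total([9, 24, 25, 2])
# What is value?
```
Call trace:
total(items=[9, 24, 25, 2])
  total(items=[24, 25, 2])
    total(items=[25, 2])
      total(items=[2])
        total(items=[])
        -> return 0
      -> return 2
    -> return 27
  -> return 51
-> return 60

Final answer: 60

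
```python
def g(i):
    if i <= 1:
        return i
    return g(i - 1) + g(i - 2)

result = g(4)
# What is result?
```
Call trace (a repeated sub-call is expanded the first time; later identical calls just restate its return value):
g(i=4)
  g(i=3)
    g(i=2)
      g(i=1)
      -> return 1
      g(i=0)
      -> return 0
    -> return 1
    g(i=1)
    -> return 1
  -> return 2
  g(i=2) -> return 1  (same call as traced above)
-> return 3

Final answer: 3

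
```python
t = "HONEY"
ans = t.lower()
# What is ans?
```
Trace:
  t='HONEY'
  t='HONEY', ans='honey'

Final answer: 'honey'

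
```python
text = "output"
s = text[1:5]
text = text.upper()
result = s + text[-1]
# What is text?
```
Trace:
  text='output'
  text='output', s='utpu'
  text='OUTPUT', s='utpu'
  text='OUTPUT', s='utpu', result='utpuT'

Final answer: 'OUTPUT'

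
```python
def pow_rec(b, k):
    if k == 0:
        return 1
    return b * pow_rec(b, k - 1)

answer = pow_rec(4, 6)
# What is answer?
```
Call trace:
pow_rec(b=4, k=6)
  pow_rec(b=4, k=5)
    pow_rec(b=4, k=4)
      pow_rec(b=4, k=3)
        pow_rec(b=4, k=2)
          pow_rec(b=4, k=1)
            pow_rec(b=4, k=0)
            -> return 1
          -> return 4
        -> return 16
      -> return 64
    -> return 256
  -> return 1024
-> return 4096

Final answer: 4096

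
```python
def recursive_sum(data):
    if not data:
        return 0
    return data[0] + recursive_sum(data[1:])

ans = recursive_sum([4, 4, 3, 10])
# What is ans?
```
Call trace:
recursive_sum(data=[4, 4, 3, 10])
  recursive_sum(data=[4, 3, 10])
    recursive_sum(data=[3, 10])
      recursive_sum(data=[10])
        recursive_sum(data=[])
        -> return 0
      -> return 10
    -> return 13
  -> return 17
-> return 21

Final answer: 21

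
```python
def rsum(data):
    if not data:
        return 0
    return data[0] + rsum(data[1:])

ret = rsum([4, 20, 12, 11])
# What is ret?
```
Call trace:
rsum(data=[4, 20, 12, 11])
  rsum(data=[20, 12, 11])
    rsum(data=[12, 11])
      rsum(data=[11])
        rsum(data=[])
        -> return 0
      -> return 11
    -> return 23
  -> return 43
-> return 47

Final answer: 47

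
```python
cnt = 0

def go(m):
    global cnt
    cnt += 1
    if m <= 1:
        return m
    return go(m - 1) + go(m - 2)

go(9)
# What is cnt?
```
Call trace (a repeated sub-call is expanded the first time; later identical calls just restate its return value):
go(m=9)
  go(m=8)
    go(m=7)
      go(m=6)
        go(m=5)
          go(m=4)
            go(m=3)
              go(m=2)
                go(m=1)
                -> return 1
                go(m=0)
                -> return 0
              -> return 1
              go(m=1)
              -> return 1
            -> return 2
            go(m=2) -> return 1  (same call as traced above)
          -> return 3
          go(m=3) -> return 2  (same call as traced above)
        -> return 5
        go(m=4) -> return 3  (same call as traced above)
      -> return 8
      go(m=5) -> return 5  (same call as traced above)
    -> return 13
    go(m=6) -> return 8  (same call as traced above)
  -> return 21
  go(m=7) -> return 13  (same call as traced above)
-> return 34

cnt is incremented once per call, so count the calls in each subtree. Let C(m) = number of calls made by go(m).
C(0) = C(1) = 1 (base case, no recursion); C(m) = 1 + C(m - 1) + C(m - 2) otherwise.
C(2) = 1 + C(1) + C(0) = 1 + 1 + 1 = 3
C(3) = 1 + C(2) + C(1) = 1 + 3 + 1 = 5
C(4) = 1 + C(3) + C(2) = 1 + 5 + 3 = 9
C(5) = 1 + C(4) + C(3) = 1 + 9 + 5 = 15
C(6) = 1 + C(5) + C(4) = 1 + 15 + 9 = 25
C(7) = 1 + C(6) + C(5) = 1 + 25 + 15 = 41
C(8) = 1 + C(7) + C(6) = 1 + 41 + 25 = 67
C(9) = 1 + C(8) + C(7) = 1 + 67 + 41 = 109
cnt = C(9) = 109

Final answer: 109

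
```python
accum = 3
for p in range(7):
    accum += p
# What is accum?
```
Trace:
  accum=3
  accum=3, p=0
  accum=4, p=1
  accum=6, p=2
  accum=9, p=3
  accum=13, p=4
  accum=18, p=5
  accum=24, p=6

Final answer: 24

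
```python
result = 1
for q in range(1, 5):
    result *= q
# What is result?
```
Trace:
  result=1
  result=1, q=1
  result=2, q=2
  result=6, q=3
  result=24, q=4

Final answer: 24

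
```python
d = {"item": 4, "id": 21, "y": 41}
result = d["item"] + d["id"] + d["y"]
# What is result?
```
Trace:
  d={'item': 4, 'id': 21, 'y': 41}
  d={'item': 4, 'id': 21, 'y': 41}, result=66

Final answer: 66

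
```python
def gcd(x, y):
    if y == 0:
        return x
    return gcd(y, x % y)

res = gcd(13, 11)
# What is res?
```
Call trace:
gcd(x=13, y=11)
  gcd(x=11, y=2)
    gcd(x=2, y=1)
      gcd(x=1, y=0)
      -> return 1
    -> return 1
  -> return 1
-> return 1

Final answer: 1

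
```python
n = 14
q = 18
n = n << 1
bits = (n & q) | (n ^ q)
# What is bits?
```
Trace:
  n=14
  n=14, q=18
  n=28, q=18
  n=28, q=18, bits=30

Final answer: 30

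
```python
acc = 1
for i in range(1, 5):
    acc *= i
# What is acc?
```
Trace:
  acc=1
  acc=1, i=1
  acc=2, i=2
  acc=6, i=3
  acc=24, i=4

Final answer: 24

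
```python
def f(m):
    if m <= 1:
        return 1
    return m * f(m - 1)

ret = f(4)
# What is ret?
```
Call trace:
f(m=4)
  f(m=3)
    f(m=2)
      f(m=1)
      -> return 1
    -> return 2
  -> return 6
-> return 24

Final answer: 24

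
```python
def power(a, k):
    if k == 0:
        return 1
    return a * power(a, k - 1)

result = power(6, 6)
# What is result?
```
Call trace:
power(a=6, k=6)
  power(a=6, k=5)
    power(a=6, k=4)
      power(a=6, k=3)
        power(a=6, k=2)
          power(a=6, k=1)
            power(a=6, k=0)
            -> return 1
          -> return 6
        -> return 36
      -> return 216
    -> return 1296
  -> return 7776
-> return 46656

Final answer: 46656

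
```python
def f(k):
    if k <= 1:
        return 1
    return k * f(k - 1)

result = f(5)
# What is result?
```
Call trace:
f(k=5)
  f(k=4)
    f(k=3)
      f(k=2)
        f(k=1)
        -> return 1
      -> return 2
    -> return 6
  -> return 24
-> return 120

Final answer: 120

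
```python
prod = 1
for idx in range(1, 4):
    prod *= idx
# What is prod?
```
Trace:
  prod=1
  prod=1, idx=1
  prod=2, idx=2
  prod=6, idx=3

Final answer: 6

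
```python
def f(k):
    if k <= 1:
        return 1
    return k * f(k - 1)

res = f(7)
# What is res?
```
Call trace:
f(k=7)
  f(k=6)
    f(k=5)
      f(k=4)
        f(k=3)
          f(k=2)
            f(k=1)
            -> return 1
          -> return 2
        -> return 6
      -> return 24
    -> return 120
  -> return 720
-> return 5040

Final answer: 5040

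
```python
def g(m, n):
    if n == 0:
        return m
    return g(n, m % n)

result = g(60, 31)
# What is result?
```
Call trace:
g(m=60, n=31)
  g(m=31, n=29)
    g(m=29, n=2)
      g(m=2, n=1)
        g(m=1, n=0)
        -> return 1
      -> return 1
    -> return 1
  -> return 1
-> return 1

Final answer: 1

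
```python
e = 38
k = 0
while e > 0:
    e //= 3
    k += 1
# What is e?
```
Trace:
  e=38
  e=38, k=0
  e=12, k=1
  e=4, k=2
  e=1, k=3
  e=0, k=4

Final answer: 0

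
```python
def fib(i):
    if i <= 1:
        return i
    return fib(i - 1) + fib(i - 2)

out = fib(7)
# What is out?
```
Call trace (a repeated sub-call is expanded the first time; later identical calls just restate its return value):
fib(i=7)
  fib(i=6)
    fib(i=5)
      fib(i=4)
        fib(i=3)
          fib(i=2)
            fib(i=1)
            -> return 1
            fib(i=0)
            -> return 0
          -> return 1
          fib(i=1)
          -> return 1
        -> return 2
        fib(i=2) -> return 1  (same call as traced above)
      -> return 3
      fib(i=3) -> return 2  (same call as traced above)
    -> return 5
    fib(i=4) -> return 3  (same call as traced above)
  -> return 8
  fib(i=5) -> return 5  (same call as traced above)
-> return 13

Final answer: 13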